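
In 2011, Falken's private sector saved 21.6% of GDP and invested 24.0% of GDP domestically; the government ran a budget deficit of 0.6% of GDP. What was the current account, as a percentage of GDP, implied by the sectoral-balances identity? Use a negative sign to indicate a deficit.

-3.0

By the sectoral-balances identity, CA = (S_private - I) + (T - G).
Private balance = 21.6 - 24.0 = -2.4
Government balance (T - G) = -0.6
CA = -2.4 + (-0.6) = -3.0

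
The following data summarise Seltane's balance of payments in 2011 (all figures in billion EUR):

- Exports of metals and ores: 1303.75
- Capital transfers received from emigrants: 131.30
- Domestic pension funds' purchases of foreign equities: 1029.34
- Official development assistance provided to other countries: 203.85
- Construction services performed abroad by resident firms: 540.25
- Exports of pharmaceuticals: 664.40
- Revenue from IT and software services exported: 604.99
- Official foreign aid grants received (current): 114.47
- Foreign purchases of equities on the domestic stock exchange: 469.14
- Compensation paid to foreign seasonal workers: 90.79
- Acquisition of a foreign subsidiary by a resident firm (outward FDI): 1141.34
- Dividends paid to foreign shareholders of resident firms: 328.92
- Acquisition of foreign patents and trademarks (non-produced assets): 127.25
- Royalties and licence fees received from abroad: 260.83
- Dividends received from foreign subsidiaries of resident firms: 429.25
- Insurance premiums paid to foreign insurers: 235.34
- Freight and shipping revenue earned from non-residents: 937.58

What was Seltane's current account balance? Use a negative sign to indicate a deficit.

3996.62

Goods: 664.40 + 1303.75 = 1968.15
Services: 937.58 + 260.83 + 540.25 - 235.34 + 604.99 = 2108.31
Primary income: 429.25 - 90.79 - 328.92 = 9.54
Secondary income: -203.85 + 114.47 = -89.38
Current account = 1968.15 + 2108.31 + 9.54 + (-89.38) = 3996.62
(Excluded from the current account — capital account: capital transfers received from emigrants 131.30, acquisition of foreign patents and trademarks (non-produced assets) 127.25; financial account: domestic pension funds' purchases of foreign equities 1029.34, foreign purchases of equities on the domestic stock exchange 469.14, acquisition of a foreign subsidiary by a resident firm (outward FDI) 1141.34.)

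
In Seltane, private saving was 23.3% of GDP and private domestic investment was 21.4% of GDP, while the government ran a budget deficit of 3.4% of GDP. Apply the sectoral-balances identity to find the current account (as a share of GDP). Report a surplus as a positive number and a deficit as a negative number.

By the sectoral-balances identity, CA = (S_private - I) + (T - G).
Private balance = 23.3 - 21.4 = 1.9
Government balance (T - G) = -3.4
CA = 1.9 + (-3.4) = -1.5

-1.5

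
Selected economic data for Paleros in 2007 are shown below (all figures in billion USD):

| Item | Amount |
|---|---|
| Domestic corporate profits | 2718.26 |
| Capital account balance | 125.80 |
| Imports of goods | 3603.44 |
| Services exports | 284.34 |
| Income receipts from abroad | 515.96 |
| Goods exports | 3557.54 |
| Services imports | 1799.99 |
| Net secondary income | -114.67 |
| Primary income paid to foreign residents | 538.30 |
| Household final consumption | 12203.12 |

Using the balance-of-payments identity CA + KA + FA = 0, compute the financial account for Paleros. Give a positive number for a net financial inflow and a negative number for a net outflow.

1572.76

Goods balance = 3557.54 - 3603.44 = -45.90
Services balance = 284.34 - 1799.99 = -1515.65
Trade balance (goods + services) = -45.90 + (-1515.65) = -1561.55
Net primary income = 515.96 - 538.30 = -22.34
Net secondary income = -114.67
Current account = -1561.55 + (-22.34) + (-114.67) = -1698.56
Financial account = -(-1698.56 + 125.80) = 1572.76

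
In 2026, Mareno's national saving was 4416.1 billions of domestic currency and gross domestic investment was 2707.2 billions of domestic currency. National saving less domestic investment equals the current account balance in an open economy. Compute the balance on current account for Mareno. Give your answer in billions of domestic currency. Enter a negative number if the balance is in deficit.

1708.9

CA = S - I = 4416.1 - 2707.2 = 1708.9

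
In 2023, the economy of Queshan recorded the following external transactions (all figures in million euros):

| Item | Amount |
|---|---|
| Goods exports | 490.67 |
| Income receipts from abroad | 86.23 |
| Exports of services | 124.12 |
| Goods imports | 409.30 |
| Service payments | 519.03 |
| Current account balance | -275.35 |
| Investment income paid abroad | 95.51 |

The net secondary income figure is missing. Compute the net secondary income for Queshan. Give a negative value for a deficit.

47.47

Current account = goods balance + services balance + net primary income + net secondary income
Sum of the known components = -322.82
Net secondary income = CA - (known components) = -275.35 - (-322.82) = 47.47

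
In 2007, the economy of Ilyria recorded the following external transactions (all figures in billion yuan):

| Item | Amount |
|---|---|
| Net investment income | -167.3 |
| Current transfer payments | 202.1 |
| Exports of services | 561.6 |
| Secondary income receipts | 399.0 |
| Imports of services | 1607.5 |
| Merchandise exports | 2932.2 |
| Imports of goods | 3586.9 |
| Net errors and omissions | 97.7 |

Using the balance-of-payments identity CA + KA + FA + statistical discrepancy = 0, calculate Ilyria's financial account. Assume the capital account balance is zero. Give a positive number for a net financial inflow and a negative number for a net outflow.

1573.3

Goods balance = 2932.2 - 3586.9 = -654.7
Services balance = 561.6 - 1607.5 = -1045.9
Trade balance (goods + services) = -654.7 + (-1045.9) = -1700.6
Net primary income = -167.3
Net secondary income = 399.0 - 202.1 = 196.9
Current account = -1700.6 + (-167.3) + 196.9 = -1671.0
Financial account = -(-1671.0 + 97.7) = 1573.3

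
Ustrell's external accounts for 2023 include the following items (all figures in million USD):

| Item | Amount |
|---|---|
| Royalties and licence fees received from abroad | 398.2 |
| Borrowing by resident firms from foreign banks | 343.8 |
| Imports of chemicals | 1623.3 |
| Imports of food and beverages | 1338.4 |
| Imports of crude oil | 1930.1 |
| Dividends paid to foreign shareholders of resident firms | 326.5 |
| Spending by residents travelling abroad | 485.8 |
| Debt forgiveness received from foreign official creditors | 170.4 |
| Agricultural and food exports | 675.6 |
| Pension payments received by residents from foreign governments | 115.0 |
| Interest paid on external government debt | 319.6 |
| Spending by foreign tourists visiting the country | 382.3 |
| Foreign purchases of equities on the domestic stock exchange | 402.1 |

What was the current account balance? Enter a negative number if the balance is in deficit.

Goods: -1930.1 + 675.6 - 1623.3 - 1338.4 = -4216.2
Services: 382.3 - 485.8 + 398.2 = 294.7
Primary income: -319.6 - 326.5 = -646.1
Secondary income: 115.0
Current account = (-4216.2) + 294.7 + (-646.1) + 115.0 = -4452.6
(Excluded from the current account — financial account: borrowing by resident firms from foreign banks 343.8, foreign purchases of equities on the domestic stock exchange 402.1; capital account: debt forgiveness received from foreign official creditors 170.4.)

-4452.6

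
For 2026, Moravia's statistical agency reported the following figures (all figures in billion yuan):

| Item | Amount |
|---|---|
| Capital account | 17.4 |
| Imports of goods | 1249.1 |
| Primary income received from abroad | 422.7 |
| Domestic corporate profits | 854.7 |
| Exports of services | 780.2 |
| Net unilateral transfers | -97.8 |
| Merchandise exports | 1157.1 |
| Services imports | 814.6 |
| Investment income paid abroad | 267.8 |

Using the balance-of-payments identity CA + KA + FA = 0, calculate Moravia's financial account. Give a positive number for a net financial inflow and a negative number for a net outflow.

Goods balance = 1157.1 - 1249.1 = -92.0
Services balance = 780.2 - 814.6 = -34.4
Trade balance (goods + services) = -92.0 + (-34.4) = -126.4
Net primary income = 422.7 - 267.8 = 154.9
Net secondary income = -97.8
Current account = -126.4 + 154.9 + (-97.8) = -69.3
Financial account = -(-69.3 + 17.4) = 51.9

51.9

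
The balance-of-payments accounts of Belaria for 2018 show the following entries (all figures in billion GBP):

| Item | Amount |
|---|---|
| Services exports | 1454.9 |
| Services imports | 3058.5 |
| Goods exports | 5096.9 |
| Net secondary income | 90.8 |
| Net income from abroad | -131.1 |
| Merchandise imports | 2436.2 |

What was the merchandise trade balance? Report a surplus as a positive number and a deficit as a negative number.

2660.7

Goods balance = 5096.9 - 2436.2 = 2660.7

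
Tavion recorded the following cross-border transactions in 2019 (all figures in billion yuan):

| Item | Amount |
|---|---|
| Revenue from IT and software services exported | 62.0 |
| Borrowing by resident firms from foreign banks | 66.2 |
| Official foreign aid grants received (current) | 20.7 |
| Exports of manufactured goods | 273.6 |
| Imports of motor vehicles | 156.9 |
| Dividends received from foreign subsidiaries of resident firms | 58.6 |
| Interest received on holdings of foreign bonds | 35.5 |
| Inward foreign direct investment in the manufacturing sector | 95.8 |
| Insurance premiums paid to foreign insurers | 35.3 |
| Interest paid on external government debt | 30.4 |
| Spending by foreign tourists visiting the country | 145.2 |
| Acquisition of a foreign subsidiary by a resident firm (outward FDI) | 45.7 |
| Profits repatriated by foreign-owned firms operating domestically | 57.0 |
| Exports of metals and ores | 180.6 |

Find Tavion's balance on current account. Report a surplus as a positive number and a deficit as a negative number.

496.6

Goods: -156.9 + 273.6 + 180.6 = 297.3
Services: 145.2 - 35.3 + 62.0 = 171.9
Primary income: -57.0 - 30.4 + 58.6 + 35.5 = 6.7
Secondary income: 20.7
Current account = 297.3 + 171.9 + 6.7 + 20.7 = 496.6
(Excluded from the current account — financial account: borrowing by resident firms from foreign banks 66.2, inward foreign direct investment in the manufacturing sector 95.8, acquisition of a foreign subsidiary by a resident firm (outward FDI) 45.7.)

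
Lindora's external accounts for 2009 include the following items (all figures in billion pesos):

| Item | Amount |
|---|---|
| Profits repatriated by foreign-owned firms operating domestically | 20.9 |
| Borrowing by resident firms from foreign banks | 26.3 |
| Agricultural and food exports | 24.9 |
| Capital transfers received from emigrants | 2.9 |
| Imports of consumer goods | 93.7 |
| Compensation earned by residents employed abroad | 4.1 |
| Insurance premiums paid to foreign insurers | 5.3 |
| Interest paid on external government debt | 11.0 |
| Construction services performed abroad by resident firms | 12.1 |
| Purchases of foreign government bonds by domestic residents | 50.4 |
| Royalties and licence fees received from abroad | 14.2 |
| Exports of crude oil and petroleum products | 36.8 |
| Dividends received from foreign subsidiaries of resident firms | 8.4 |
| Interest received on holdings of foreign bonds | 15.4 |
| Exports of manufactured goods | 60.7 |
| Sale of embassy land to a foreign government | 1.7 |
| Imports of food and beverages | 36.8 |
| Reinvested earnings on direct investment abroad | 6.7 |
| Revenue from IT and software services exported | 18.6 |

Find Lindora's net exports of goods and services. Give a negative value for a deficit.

Goods: 60.7 - 36.8 - 93.7 + 36.8 + 24.9 = -8.1
Services: -5.3 + 12.1 + 14.2 + 18.6 = 39.6
Trade balance = -8.1 + 39.6 = 31.5
(Excluded from the trade balance — primary income: profits repatriated by foreign-owned firms operating domestically 20.9, compensation earned by residents employed abroad 4.1, interest paid on external government debt 11.0, dividends received from foreign subsidiaries of resident firms 8.4, interest received on holdings of foreign bonds 15.4, reinvested earnings on direct investment abroad 6.7; financial account: borrowing by resident firms from foreign banks 26.3, purchases of foreign government bonds by domestic residents 50.4; capital account: capital transfers received from emigrants 2.9, sale of embassy land to a foreign government 1.7.)

31.5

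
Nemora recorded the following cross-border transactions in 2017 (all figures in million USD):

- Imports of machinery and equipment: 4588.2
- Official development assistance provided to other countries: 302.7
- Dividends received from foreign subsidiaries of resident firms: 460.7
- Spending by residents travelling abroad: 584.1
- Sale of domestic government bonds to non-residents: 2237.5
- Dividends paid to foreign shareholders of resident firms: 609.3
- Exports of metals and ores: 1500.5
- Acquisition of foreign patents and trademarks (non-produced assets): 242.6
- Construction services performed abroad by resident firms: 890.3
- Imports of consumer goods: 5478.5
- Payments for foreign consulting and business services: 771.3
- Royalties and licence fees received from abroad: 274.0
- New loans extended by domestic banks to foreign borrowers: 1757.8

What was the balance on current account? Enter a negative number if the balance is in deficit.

Goods: -4588.2 + 1500.5 - 5478.5 = -8566.2
Services: 274.0 - 584.1 + 890.3 - 771.3 = -191.1
Primary income: 460.7 - 609.3 = -148.6
Secondary income: -302.7
Current account = (-8566.2) + (-191.1) + (-148.6) + (-302.7) = -9208.6
(Excluded from the current account — financial account: sale of domestic government bonds to non-residents 2237.5, new loans extended by domestic banks to foreign borrowers 1757.8; capital account: acquisition of foreign patents and trademarks (non-produced assets) 242.6.)

-9208.6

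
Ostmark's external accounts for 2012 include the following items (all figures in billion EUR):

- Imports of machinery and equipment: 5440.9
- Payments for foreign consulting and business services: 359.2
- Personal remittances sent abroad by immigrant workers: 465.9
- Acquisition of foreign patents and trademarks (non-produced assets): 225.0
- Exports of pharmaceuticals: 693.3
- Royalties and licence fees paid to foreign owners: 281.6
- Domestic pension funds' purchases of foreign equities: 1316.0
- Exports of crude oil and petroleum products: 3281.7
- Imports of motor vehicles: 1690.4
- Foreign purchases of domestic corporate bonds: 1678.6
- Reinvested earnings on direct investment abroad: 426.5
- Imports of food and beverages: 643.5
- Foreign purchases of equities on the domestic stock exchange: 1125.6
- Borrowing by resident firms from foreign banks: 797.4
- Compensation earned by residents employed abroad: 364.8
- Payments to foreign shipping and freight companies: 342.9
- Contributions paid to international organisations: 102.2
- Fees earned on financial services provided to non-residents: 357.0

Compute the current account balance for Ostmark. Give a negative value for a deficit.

-4203.3

Goods: -5440.9 - 1690.4 + 3281.7 - 643.5 + 693.3 = -3799.8
Services: -281.6 - 359.2 + 357.0 - 342.9 = -626.7
Primary income: 426.5 + 364.8 = 791.3
Secondary income: -465.9 - 102.2 = -568.1
Current account = (-3799.8) + (-626.7) + 791.3 + (-568.1) = -4203.3
(Excluded from the current account — capital account: acquisition of foreign patents and trademarks (non-produced assets) 225.0; financial account: domestic pension funds' purchases of foreign equities 1316.0, foreign purchases of domestic corporate bonds 1678.6, foreign purchases of equities on the domestic stock exchange 1125.6, borrowing by resident firms from foreign banks 797.4.)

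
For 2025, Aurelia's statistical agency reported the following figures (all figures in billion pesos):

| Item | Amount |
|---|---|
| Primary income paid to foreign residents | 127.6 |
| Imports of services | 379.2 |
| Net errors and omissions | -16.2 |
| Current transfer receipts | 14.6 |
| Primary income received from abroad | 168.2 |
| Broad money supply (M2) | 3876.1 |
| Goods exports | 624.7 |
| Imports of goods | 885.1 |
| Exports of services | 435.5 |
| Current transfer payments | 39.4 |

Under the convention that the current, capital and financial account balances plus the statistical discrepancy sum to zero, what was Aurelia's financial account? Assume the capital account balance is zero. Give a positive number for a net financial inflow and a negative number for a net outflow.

Goods balance = 624.7 - 885.1 = -260.4
Services balance = 435.5 - 379.2 = 56.3
Trade balance (goods + services) = -260.4 + 56.3 = -204.1
Net primary income = 168.2 - 127.6 = 40.6
Net secondary income = 14.6 - 39.4 = -24.8
Current account = -204.1 + 40.6 + (-24.8) = -188.3
Financial account = -(-188.3 + (-16.2)) = 204.5

204.5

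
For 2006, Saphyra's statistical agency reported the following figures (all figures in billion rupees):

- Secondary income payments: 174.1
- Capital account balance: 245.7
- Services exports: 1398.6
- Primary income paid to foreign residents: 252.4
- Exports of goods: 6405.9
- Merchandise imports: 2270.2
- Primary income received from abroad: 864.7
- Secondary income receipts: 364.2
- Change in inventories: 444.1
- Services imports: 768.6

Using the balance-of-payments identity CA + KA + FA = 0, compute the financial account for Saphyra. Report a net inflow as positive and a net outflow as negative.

-5813.8

Goods balance = 6405.9 - 2270.2 = 4135.7
Services balance = 1398.6 - 768.6 = 630.0
Trade balance (goods + services) = 4135.7 + 630.0 = 4765.7
Net primary income = 864.7 - 252.4 = 612.3
Net secondary income = 364.2 - 174.1 = 190.1
Current account = 4765.7 + 612.3 + 190.1 = 5568.1
Financial account = -(5568.1 + 245.7) = -5813.8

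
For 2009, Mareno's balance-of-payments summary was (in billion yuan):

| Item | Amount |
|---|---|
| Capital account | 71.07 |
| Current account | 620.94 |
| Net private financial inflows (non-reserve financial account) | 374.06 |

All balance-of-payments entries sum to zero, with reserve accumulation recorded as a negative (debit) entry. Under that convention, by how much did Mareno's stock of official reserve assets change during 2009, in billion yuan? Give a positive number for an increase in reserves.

1066.07

Official reserve transactions balance = -(620.94 + 71.07 + 374.06) = -1066.07
An accumulation of reserves is recorded as a debit (negative entry), so the change in the stock of reserves is the negative of that balance.
Change in official reserves = -(-1066.07) = 1066.07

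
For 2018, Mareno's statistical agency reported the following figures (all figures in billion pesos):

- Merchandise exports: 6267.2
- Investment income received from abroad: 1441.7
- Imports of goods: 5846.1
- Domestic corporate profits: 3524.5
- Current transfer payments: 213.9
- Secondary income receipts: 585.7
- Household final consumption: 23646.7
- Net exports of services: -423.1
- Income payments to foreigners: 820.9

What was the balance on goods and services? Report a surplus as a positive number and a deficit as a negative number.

Goods balance = 6267.2 - 5846.1 = 421.1
Services balance = -423.1
Trade balance (goods + services) = 421.1 + (-423.1) = -2.0

-2.0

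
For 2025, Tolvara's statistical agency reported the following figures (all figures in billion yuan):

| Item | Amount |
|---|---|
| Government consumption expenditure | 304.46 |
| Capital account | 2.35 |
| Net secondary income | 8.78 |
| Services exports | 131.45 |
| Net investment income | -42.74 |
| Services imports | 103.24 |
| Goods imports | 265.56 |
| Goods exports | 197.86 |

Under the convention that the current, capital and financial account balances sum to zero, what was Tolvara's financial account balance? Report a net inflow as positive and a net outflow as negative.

71.10

Goods balance = 197.86 - 265.56 = -67.70
Services balance = 131.45 - 103.24 = 28.21
Trade balance (goods + services) = -67.70 + 28.21 = -39.49
Net primary income = -42.74
Net secondary income = 8.78
Current account = -39.49 + (-42.74) + 8.78 = -73.45
Financial account = -(-73.45 + 2.35) = 71.10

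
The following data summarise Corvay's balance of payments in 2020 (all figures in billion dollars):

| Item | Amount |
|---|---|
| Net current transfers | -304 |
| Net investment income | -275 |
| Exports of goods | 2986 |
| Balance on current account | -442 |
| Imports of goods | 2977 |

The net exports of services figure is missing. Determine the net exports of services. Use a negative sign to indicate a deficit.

128

Current account = goods balance + services balance + net primary income + net secondary income
Sum of the known components = -570
Net exports of services = CA - (known components) = -442 - (-570) = 128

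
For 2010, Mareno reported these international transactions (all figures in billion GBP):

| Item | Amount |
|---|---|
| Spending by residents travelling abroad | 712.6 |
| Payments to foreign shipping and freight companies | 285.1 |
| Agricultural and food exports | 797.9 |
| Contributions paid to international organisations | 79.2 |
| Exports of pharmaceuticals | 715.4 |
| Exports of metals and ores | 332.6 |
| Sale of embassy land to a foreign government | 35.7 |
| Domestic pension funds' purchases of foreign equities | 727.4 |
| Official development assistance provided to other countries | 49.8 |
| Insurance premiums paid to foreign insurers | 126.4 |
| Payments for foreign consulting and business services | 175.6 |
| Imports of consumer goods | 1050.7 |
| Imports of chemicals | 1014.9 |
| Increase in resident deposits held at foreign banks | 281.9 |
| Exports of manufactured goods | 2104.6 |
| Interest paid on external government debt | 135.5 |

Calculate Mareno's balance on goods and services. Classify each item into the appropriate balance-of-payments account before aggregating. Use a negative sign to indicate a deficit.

Goods: -1014.9 + 2104.6 + 332.6 + 715.4 - 1050.7 + 797.9 = 1884.9
Services: -285.1 - 126.4 - 712.6 - 175.6 = -1299.7
Trade balance = 1884.9 + (-1299.7) = 585.2
(Excluded from the trade balance — secondary income: contributions paid to international organisations 79.2, official development assistance provided to other countries 49.8; capital account: sale of embassy land to a foreign government 35.7; financial account: domestic pension funds' purchases of foreign equities 727.4, increase in resident deposits held at foreign banks 281.9; primary income: interest paid on external government debt 135.5.)

585.2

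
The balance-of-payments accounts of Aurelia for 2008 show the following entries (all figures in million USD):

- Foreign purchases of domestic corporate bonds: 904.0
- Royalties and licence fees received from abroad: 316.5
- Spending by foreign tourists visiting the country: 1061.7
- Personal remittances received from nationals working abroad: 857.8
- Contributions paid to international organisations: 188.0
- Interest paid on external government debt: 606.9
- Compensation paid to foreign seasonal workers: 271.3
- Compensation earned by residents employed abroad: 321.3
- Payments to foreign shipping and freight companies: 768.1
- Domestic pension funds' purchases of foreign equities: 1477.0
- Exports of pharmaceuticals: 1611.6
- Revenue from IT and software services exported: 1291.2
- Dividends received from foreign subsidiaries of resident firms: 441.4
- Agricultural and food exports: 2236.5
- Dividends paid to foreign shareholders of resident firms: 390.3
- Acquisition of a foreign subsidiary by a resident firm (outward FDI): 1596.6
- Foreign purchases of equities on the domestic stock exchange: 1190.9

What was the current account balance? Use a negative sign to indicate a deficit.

Goods: 2236.5 + 1611.6 = 3848.1
Services: 1291.2 - 768.1 + 1061.7 + 316.5 = 1901.3
Primary income: 441.4 - 606.9 - 390.3 + 321.3 - 271.3 = -505.8
Secondary income: -188.0 + 857.8 = 669.8
Current account = 3848.1 + 1901.3 + (-505.8) + 669.8 = 5913.4
(Excluded from the current account — financial account: foreign purchases of domestic corporate bonds 904.0, domestic pension funds' purchases of foreign equities 1477.0, acquisition of a foreign subsidiary by a resident firm (outward FDI) 1596.6, foreign purchases of equities on the domestic stock exchange 1190.9.)

5913.4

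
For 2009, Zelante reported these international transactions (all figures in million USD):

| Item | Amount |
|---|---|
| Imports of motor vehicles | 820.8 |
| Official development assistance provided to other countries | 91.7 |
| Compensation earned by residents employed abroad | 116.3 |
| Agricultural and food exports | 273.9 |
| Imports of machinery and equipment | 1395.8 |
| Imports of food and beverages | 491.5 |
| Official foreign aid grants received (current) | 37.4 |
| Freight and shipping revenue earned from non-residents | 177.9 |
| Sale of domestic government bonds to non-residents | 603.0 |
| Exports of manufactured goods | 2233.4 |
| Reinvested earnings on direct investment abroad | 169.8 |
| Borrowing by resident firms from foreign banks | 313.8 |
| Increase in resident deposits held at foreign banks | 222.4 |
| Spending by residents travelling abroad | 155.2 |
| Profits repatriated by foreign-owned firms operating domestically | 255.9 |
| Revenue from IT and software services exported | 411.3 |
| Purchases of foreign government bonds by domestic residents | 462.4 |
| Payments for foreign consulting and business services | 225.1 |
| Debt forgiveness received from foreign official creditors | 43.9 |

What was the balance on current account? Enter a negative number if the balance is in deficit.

Goods: 273.9 + 2233.4 - 1395.8 - 820.8 - 491.5 = -200.8
Services: -225.1 - 155.2 + 177.9 + 411.3 = 208.9
Primary income: -255.9 + 169.8 + 116.3 = 30.2
Secondary income: -91.7 + 37.4 = -54.3
Current account = (-200.8) + 208.9 + 30.2 + (-54.3) = -16.0
(Excluded from the current account — financial account: sale of domestic government bonds to non-residents 603.0, borrowing by resident firms from foreign banks 313.8, increase in resident deposits held at foreign banks 222.4, purchases of foreign government bonds by domestic residents 462.4; capital account: debt forgiveness received from foreign official creditors 43.9.)

-16.0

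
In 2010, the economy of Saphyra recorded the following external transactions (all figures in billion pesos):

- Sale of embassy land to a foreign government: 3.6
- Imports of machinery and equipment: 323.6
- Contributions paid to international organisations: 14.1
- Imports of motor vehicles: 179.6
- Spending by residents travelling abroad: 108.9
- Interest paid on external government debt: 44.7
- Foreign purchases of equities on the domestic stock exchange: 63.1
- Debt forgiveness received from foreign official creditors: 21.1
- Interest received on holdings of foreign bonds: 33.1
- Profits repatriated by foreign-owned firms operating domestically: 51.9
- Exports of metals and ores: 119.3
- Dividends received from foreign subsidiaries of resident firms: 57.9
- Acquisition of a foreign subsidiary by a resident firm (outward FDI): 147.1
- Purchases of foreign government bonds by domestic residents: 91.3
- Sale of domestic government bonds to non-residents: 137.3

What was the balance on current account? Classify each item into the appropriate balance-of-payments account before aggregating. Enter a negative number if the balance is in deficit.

-512.5

Goods: -179.6 + 119.3 - 323.6 = -383.9
Services: -108.9
Primary income: 57.9 - 44.7 + 33.1 - 51.9 = -5.6
Secondary income: -14.1
Current account = (-383.9) + (-108.9) + (-5.6) + (-14.1) = -512.5
(Excluded from the current account — capital account: sale of embassy land to a foreign government 3.6, debt forgiveness received from foreign official creditors 21.1; financial account: foreign purchases of equities on the domestic stock exchange 63.1, acquisition of a foreign subsidiary by a resident firm (outward FDI) 147.1, purchases of foreign government bonds by domestic residents 91.3, sale of domestic government bonds to non-residents 137.3.)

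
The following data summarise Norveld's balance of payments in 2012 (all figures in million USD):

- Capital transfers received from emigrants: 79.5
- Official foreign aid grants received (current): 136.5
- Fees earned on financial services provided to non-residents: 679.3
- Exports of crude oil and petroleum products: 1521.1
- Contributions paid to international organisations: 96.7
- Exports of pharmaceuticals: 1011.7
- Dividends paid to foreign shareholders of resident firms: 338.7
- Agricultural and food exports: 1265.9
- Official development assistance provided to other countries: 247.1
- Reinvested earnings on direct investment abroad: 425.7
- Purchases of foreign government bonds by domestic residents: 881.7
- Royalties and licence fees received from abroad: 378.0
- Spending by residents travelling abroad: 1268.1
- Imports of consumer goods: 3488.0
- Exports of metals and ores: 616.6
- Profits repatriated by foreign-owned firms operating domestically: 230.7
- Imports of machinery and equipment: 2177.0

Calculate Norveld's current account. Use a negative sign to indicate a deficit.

-1811.5

Goods: -2177.0 + 1265.9 + 1521.1 - 3488.0 + 1011.7 + 616.6 = -1249.7
Services: 378.0 + 679.3 - 1268.1 = -210.8
Primary income: -230.7 - 338.7 + 425.7 = -143.7
Secondary income: -247.1 - 96.7 + 136.5 = -207.3
Current account = (-1249.7) + (-210.8) + (-143.7) + (-207.3) = -1811.5
(Excluded from the current account — capital account: capital transfers received from emigrants 79.5; financial account: purchases of foreign government bonds by domestic residents 881.7.)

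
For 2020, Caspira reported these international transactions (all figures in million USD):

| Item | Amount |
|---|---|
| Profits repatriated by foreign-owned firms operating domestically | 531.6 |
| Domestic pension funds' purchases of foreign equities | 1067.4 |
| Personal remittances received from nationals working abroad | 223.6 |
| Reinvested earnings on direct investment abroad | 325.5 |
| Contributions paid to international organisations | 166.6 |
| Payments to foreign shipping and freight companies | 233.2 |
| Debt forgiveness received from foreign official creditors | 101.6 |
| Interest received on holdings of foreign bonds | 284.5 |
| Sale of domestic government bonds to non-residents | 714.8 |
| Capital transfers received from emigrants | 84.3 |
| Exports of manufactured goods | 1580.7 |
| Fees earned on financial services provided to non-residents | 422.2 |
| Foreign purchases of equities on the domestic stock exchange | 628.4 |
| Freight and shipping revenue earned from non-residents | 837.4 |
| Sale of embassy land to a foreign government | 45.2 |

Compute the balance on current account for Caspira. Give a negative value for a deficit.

2742.5

Goods: 1580.7
Services: 837.4 - 233.2 + 422.2 = 1026.4
Primary income: 325.5 + 284.5 - 531.6 = 78.4
Secondary income: -166.6 + 223.6 = 57.0
Current account = 1580.7 + 1026.4 + 78.4 + 57.0 = 2742.5
(Excluded from the current account — financial account: domestic pension funds' purchases of foreign equities 1067.4, sale of domestic government bonds to non-residents 714.8, foreign purchases of equities on the domestic stock exchange 628.4; capital account: debt forgiveness received from foreign official creditors 101.6, capital transfers received from emigrants 84.3, sale of embassy land to a foreign government 45.2.)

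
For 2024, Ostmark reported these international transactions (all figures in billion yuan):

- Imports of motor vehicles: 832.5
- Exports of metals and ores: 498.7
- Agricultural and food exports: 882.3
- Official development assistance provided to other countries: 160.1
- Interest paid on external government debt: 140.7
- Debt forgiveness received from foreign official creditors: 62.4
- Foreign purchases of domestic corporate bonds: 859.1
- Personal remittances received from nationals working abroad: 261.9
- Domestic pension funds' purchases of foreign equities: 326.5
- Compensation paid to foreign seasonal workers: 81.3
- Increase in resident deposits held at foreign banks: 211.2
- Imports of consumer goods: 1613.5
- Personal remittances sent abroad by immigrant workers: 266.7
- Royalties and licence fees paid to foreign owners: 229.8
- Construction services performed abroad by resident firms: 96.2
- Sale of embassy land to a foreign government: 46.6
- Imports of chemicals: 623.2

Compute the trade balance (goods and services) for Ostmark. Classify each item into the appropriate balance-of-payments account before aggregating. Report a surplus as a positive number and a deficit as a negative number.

-1821.8

Goods: -623.2 - 1613.5 + 882.3 + 498.7 - 832.5 = -1688.2
Services: 96.2 - 229.8 = -133.6
Trade balance = -1688.2 + (-133.6) = -1821.8
(Excluded from the trade balance — secondary income: official development assistance provided to other countries 160.1, personal remittances received from nationals working abroad 261.9, personal remittances sent abroad by immigrant workers 266.7; primary income: interest paid on external government debt 140.7, compensation paid to foreign seasonal workers 81.3; capital account: debt forgiveness received from foreign official creditors 62.4, sale of embassy land to a foreign government 46.6; financial account: foreign purchases of domestic corporate bonds 859.1, domestic pension funds' purchases of foreign equities 326.5, increase in resident deposits held at foreign banks 211.2.)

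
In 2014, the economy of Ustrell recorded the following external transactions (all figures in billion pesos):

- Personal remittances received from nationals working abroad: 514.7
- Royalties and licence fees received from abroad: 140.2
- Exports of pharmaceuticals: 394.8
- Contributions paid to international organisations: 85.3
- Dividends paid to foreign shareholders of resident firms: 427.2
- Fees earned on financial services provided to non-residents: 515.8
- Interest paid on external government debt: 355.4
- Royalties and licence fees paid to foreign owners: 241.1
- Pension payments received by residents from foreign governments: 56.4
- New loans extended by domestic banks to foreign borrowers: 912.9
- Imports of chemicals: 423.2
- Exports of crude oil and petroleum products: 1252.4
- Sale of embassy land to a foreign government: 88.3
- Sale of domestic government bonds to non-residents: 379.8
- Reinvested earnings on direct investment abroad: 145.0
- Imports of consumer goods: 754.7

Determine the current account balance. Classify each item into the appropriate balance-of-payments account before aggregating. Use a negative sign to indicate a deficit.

Goods: 1252.4 + 394.8 - 423.2 - 754.7 = 469.3
Services: 140.2 + 515.8 - 241.1 = 414.9
Primary income: -355.4 + 145.0 - 427.2 = -637.6
Secondary income: -85.3 + 514.7 + 56.4 = 485.8
Current account = 469.3 + 414.9 + (-637.6) + 485.8 = 732.4
(Excluded from the current account — financial account: new loans extended by domestic banks to foreign borrowers 912.9, sale of domestic government bonds to non-residents 379.8; capital account: sale of embassy land to a foreign government 88.3.)

732.4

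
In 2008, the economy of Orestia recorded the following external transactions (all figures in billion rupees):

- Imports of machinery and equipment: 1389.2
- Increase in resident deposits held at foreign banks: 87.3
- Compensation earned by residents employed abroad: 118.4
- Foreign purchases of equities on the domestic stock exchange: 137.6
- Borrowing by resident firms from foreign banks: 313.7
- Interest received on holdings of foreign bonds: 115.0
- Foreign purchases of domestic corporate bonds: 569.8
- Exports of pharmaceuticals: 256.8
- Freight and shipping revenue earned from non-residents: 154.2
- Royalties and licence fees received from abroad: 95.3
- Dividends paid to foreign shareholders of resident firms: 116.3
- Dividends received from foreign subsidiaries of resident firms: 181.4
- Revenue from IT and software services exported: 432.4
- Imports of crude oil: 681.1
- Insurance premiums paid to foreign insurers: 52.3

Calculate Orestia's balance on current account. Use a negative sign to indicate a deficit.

-885.4

Goods: -1389.2 - 681.1 + 256.8 = -1813.5
Services: 154.2 + 432.4 - 52.3 + 95.3 = 629.6
Primary income: 181.4 - 116.3 + 118.4 + 115.0 = 298.5
Current account = (-1813.5) + 629.6 + 298.5 = -885.4
(Excluded from the current account — financial account: increase in resident deposits held at foreign banks 87.3, foreign purchases of equities on the domestic stock exchange 137.6, borrowing by resident firms from foreign banks 313.7, foreign purchases of domestic corporate bonds 569.8.)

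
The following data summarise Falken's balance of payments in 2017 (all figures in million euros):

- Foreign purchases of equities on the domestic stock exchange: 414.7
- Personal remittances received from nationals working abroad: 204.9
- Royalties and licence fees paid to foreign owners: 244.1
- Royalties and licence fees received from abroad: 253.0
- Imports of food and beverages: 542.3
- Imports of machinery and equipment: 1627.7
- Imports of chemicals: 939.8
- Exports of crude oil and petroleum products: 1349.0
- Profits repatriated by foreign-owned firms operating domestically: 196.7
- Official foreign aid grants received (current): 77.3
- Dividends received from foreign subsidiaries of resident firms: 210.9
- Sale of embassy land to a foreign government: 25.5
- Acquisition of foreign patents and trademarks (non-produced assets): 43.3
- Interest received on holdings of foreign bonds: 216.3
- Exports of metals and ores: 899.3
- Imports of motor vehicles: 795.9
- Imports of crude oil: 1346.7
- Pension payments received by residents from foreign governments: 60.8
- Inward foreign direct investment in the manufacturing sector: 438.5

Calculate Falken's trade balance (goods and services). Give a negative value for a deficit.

-2995.2

Goods: 1349.0 - 1627.7 - 542.3 - 1346.7 - 939.8 + 899.3 - 795.9 = -3004.1
Services: 253.0 - 244.1 = 8.9
Trade balance = -3004.1 + 8.9 = -2995.2
(Excluded from the trade balance — financial account: foreign purchases of equities on the domestic stock exchange 414.7, inward foreign direct investment in the manufacturing sector 438.5; secondary income: personal remittances received from nationals working abroad 204.9, official foreign aid grants received (current) 77.3, pension payments received by residents from foreign governments 60.8; primary income: profits repatriated by foreign-owned firms operating domestically 196.7, dividends received from foreign subsidiaries of resident firms 210.9, interest received on holdings of foreign bonds 216.3; capital account: sale of embassy land to a foreign government 25.5, acquisition of foreign patents and trademarks (non-produced assets) 43.3.)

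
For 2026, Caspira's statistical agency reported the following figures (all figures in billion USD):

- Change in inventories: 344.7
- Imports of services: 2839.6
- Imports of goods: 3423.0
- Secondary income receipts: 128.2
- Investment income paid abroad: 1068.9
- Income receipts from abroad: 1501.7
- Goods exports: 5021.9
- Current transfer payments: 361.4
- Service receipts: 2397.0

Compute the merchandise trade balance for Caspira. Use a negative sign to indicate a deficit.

1598.9

Goods balance = 5021.9 - 3423.0 = 1598.9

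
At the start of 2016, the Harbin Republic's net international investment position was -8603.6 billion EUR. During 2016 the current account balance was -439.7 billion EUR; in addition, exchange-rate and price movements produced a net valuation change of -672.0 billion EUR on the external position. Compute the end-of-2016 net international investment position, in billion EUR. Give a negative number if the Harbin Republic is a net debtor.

-9715.3

Change in NIIP = current account + net valuation change = -439.7 + (-672.0) = -1111.7
End-of-year NIIP = -8603.6 + (-1111.7) = -9715.3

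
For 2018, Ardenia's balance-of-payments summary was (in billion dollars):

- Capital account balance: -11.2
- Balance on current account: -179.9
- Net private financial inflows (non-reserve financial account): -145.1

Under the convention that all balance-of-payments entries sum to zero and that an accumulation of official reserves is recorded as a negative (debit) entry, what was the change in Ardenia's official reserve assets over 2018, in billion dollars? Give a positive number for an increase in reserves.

-336.2

Official reserve transactions balance = -((-179.9) + (-11.2) + (-145.1)) = 336.2
An accumulation of reserves is recorded as a debit (negative entry), so the change in the stock of reserves is the negative of that balance.
Change in official reserves = -(336.2) = -336.2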